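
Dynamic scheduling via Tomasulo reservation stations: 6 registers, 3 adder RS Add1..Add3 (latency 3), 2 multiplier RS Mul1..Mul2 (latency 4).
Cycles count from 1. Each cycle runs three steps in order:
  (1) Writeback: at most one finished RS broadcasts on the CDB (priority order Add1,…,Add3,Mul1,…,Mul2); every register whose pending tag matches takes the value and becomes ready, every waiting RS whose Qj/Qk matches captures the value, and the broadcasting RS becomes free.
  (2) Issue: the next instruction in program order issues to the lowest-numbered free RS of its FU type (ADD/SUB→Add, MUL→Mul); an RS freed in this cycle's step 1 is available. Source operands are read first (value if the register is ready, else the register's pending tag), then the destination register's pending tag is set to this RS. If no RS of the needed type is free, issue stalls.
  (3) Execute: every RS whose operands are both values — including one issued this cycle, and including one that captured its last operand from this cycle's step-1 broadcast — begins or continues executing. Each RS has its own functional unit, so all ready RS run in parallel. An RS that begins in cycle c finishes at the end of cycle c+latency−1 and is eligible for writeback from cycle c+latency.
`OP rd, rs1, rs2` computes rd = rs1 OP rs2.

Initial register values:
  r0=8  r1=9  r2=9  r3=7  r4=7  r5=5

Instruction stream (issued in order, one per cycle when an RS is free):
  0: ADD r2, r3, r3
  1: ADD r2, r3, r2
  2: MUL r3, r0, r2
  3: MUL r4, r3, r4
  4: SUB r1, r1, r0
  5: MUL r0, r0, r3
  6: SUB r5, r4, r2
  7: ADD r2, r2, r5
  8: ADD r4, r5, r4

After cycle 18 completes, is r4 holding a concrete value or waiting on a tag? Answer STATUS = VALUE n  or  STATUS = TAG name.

cycle 1: issue ADD r2<-Add1 // r0:8,r1:9,r2:Add1,r3:7,r4:7,r5:5
cycle 2: issue ADD r2<-Add2 // r0:8,r1:9,r2:Add2,r3:7,r4:7,r5:5
cycle 3: issue MUL r3<-Mul1 // r0:8,r1:9,r2:Add2,r3:Mul1,r4:7,r5:5
cycle 4: CDB Add1=14; issue MUL r4<-Mul2 // r0:8,r1:9,r2:Add2,r3:Mul1,r4:Mul2,r5:5
cycle 5: issue SUB r1<-Add1 // r0:8,r1:Add1,r2:Add2,r3:Mul1,r4:Mul2,r5:5
cycle 6: stall // r0:8,r1:Add1,r2:Add2,r3:Mul1,r4:Mul2,r5:5
cycle 7: CDB Add2=21; stall // r0:8,r1:Add1,r2:21,r3:Mul1,r4:Mul2,r5:5
cycle 8: CDB Add1=1; stall // r0:8,r1:1,r2:21,r3:Mul1,r4:Mul2,r5:5
cycle 9: stall // r0:8,r1:1,r2:21,r3:Mul1,r4:Mul2,r5:5
cycle 10: stall // r0:8,r1:1,r2:21,r3:Mul1,r4:Mul2,r5:5
cycle 11: CDB Mul1=168; issue MUL r0<-Mul1 // r0:Mul1,r1:1,r2:21,r3:168,r4:Mul2,r5:5
cycle 12: issue SUB r5<-Add1 // r0:Mul1,r1:1,r2:21,r3:168,r4:Mul2,r5:Add1
cycle 13: issue ADD r2<-Add2 // r0:Mul1,r1:1,r2:Add2,r3:168,r4:Mul2,r5:Add1
cycle 14: issue ADD r4<-Add3 // r0:Mul1,r1:1,r2:Add2,r3:168,r4:Add3,r5:Add1
cycle 15: CDB Mul1=1344 // r0:1344,r1:1,r2:Add2,r3:168,r4:Add3,r5:Add1
cycle 16: CDB Mul2=1176 // r0:1344,r1:1,r2:Add2,r3:168,r4:Add3,r5:Add1
cycle 17: - // r0:1344,r1:1,r2:Add2,r3:168,r4:Add3,r5:Add1
cycle 18: - // r0:1344,r1:1,r2:Add2,r3:168,r4:Add3,r5:Add1

STATUS = TAG Add3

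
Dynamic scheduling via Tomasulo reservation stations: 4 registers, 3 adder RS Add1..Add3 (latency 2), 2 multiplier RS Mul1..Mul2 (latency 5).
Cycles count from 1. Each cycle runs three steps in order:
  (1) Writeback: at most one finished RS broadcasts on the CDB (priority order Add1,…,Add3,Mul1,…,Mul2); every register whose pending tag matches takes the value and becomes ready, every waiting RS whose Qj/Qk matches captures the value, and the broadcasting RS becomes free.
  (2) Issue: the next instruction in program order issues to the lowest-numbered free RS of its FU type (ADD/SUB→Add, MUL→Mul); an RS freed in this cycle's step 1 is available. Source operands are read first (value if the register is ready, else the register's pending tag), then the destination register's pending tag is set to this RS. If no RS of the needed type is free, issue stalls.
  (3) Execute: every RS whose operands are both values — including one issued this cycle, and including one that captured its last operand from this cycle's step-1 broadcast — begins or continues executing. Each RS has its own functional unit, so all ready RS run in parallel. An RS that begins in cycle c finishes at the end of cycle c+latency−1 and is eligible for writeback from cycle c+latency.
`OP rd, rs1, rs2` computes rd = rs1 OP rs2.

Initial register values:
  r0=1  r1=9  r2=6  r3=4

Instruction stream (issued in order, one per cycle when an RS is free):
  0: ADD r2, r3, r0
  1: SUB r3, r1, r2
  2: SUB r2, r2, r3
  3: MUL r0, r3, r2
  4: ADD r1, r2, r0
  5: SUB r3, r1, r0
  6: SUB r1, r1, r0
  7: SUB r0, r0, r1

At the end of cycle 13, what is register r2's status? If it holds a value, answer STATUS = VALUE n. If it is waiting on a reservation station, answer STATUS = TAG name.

STATUS = VALUE 1

  c1: issue ADD r2<-Add1  regs: r0:1,r1:9,r2:Add1,r3:4
  c2: issue SUB r3<-Add2  regs: r0:1,r1:9,r2:Add1,r3:Add2
  c3: CDB Add1=5; issue SUB r2<-Add1  regs: r0:1,r1:9,r2:Add1,r3:Add2
  c4: issue MUL r0<-Mul1  regs: r0:Mul1,r1:9,r2:Add1,r3:Add2
  c5: CDB Add2=4; issue ADD r1<-Add2  regs: r0:Mul1,r1:Add2,r2:Add1,r3:4
  c6: issue SUB r3<-Add3  regs: r0:Mul1,r1:Add2,r2:Add1,r3:Add3
  c7: CDB Add1=1; issue SUB r1<-Add1  regs: r0:Mul1,r1:Add1,r2:1,r3:Add3
  c8: stall  regs: r0:Mul1,r1:Add1,r2:1,r3:Add3
  c9: stall  regs: r0:Mul1,r1:Add1,r2:1,r3:Add3
  c10: stall  regs: r0:Mul1,r1:Add1,r2:1,r3:Add3
  c11: stall  regs: r0:Mul1,r1:Add1,r2:1,r3:Add3
  c12: CDB Mul1=4; stall  regs: r0:4,r1:Add1,r2:1,r3:Add3
  c13: stall  regs: r0:4,r1:Add1,r2:1,r3:Add3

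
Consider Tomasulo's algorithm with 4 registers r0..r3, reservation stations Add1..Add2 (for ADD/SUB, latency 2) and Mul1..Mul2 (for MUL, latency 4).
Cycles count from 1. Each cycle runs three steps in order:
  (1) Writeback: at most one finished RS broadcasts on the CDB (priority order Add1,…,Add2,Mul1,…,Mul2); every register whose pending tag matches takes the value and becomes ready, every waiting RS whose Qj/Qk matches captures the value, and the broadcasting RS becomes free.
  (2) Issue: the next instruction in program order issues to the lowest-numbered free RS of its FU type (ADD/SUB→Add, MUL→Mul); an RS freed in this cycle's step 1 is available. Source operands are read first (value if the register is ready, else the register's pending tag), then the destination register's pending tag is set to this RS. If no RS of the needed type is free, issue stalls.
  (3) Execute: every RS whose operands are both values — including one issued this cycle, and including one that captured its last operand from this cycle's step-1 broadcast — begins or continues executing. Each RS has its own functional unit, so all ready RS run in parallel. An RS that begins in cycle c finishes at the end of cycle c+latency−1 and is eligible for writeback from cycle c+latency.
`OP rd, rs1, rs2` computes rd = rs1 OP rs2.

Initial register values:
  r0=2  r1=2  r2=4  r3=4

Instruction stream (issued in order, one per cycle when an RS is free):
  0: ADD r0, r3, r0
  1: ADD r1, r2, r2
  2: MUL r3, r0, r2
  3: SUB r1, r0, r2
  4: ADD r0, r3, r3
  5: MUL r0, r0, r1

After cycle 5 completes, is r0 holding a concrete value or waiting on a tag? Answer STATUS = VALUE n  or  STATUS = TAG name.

STATUS = TAG Add2

cycle 1: issue ADD r0<-Add1 // r0:Add1,r1:2,r2:4,r3:4
cycle 2: issue ADD r1<-Add2 // r0:Add1,r1:Add2,r2:4,r3:4
cycle 3: CDB Add1=6; issue MUL r3<-Mul1 // r0:6,r1:Add2,r2:4,r3:Mul1
cycle 4: CDB Add2=8; issue SUB r1<-Add1 // r0:6,r1:Add1,r2:4,r3:Mul1
cycle 5: issue ADD r0<-Add2 // r0:Add2,r1:Add1,r2:4,r3:Mul1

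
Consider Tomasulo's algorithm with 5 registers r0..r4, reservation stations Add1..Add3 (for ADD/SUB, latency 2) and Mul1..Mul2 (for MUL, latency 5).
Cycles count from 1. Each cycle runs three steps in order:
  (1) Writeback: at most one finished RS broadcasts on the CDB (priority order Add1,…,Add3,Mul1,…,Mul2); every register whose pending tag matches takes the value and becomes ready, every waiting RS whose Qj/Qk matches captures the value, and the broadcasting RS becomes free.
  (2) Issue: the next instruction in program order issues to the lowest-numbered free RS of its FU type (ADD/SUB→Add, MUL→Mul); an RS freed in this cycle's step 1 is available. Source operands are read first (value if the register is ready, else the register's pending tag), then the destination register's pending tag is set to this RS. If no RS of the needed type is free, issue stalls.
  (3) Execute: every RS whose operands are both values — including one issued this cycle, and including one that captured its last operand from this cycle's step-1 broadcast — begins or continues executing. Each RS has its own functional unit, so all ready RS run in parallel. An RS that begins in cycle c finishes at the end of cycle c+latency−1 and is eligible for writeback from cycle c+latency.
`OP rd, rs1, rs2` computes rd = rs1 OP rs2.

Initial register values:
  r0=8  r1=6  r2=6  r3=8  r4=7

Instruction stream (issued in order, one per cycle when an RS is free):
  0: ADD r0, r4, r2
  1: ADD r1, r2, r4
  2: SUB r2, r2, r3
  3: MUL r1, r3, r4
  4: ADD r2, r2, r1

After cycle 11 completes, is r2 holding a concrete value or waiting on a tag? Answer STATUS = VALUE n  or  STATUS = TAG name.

STATUS = VALUE 54

c1: issue ADD r0<-Add1 | r0:Add1,r1:6,r2:6,r3:8,r4:7
c2: issue ADD r1<-Add2 | r0:Add1,r1:Add2,r2:6,r3:8,r4:7
c3: CDB Add1=13; issue SUB r2<-Add1 | r0:13,r1:Add2,r2:Add1,r3:8,r4:7
c4: CDB Add2=13; issue MUL r1<-Mul1 | r0:13,r1:Mul1,r2:Add1,r3:8,r4:7
c5: CDB Add1=-2; issue ADD r2<-Add1 | r0:13,r1:Mul1,r2:Add1,r3:8,r4:7
c6: - | r0:13,r1:Mul1,r2:Add1,r3:8,r4:7
c7: - | r0:13,r1:Mul1,r2:Add1,r3:8,r4:7
c8: - | r0:13,r1:Mul1,r2:Add1,r3:8,r4:7
c9: CDB Mul1=56 | r0:13,r1:56,r2:Add1,r3:8,r4:7
c10: - | r0:13,r1:56,r2:Add1,r3:8,r4:7
c11: CDB Add1=54 | r0:13,r1:56,r2:54,r3:8,r4:7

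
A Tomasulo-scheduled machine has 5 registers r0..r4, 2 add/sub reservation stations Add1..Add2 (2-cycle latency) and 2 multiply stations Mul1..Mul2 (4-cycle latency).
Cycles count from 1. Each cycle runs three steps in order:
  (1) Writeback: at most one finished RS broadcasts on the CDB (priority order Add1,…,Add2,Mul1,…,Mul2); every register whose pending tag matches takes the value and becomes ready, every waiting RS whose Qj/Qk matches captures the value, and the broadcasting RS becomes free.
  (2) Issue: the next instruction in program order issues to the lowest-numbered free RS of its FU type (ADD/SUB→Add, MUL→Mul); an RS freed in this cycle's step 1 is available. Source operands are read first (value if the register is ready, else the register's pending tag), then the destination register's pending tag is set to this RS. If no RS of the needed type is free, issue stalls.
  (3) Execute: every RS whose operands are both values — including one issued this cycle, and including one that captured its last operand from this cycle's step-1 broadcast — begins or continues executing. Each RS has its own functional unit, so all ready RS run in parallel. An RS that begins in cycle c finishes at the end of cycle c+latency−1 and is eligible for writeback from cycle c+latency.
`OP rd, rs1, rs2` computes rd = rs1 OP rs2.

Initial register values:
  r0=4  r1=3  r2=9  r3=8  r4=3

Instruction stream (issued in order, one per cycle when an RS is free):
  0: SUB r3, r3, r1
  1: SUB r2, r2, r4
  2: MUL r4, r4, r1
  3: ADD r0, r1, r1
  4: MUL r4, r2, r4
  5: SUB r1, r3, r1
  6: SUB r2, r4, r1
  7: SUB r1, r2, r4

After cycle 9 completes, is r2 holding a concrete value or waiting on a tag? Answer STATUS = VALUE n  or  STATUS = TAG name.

cycle 1: issue SUB r3<-Add1 // r0:4,r1:3,r2:9,r3:Add1,r4:3
cycle 2: issue SUB r2<-Add2 // r0:4,r1:3,r2:Add2,r3:Add1,r4:3
cycle 3: CDB Add1=5; issue MUL r4<-Mul1 // r0:4,r1:3,r2:Add2,r3:5,r4:Mul1
cycle 4: CDB Add2=6; issue ADD r0<-Add1 // r0:Add1,r1:3,r2:6,r3:5,r4:Mul1
cycle 5: issue MUL r4<-Mul2 // r0:Add1,r1:3,r2:6,r3:5,r4:Mul2
cycle 6: CDB Add1=6; issue SUB r1<-Add1 // r0:6,r1:Add1,r2:6,r3:5,r4:Mul2
cycle 7: CDB Mul1=9; issue SUB r2<-Add2 // r0:6,r1:Add1,r2:Add2,r3:5,r4:Mul2
cycle 8: CDB Add1=2; issue SUB r1<-Add1 // r0:6,r1:Add1,r2:Add2,r3:5,r4:Mul2
cycle 9: - // r0:6,r1:Add1,r2:Add2,r3:5,r4:Mul2

STATUS = TAG Add2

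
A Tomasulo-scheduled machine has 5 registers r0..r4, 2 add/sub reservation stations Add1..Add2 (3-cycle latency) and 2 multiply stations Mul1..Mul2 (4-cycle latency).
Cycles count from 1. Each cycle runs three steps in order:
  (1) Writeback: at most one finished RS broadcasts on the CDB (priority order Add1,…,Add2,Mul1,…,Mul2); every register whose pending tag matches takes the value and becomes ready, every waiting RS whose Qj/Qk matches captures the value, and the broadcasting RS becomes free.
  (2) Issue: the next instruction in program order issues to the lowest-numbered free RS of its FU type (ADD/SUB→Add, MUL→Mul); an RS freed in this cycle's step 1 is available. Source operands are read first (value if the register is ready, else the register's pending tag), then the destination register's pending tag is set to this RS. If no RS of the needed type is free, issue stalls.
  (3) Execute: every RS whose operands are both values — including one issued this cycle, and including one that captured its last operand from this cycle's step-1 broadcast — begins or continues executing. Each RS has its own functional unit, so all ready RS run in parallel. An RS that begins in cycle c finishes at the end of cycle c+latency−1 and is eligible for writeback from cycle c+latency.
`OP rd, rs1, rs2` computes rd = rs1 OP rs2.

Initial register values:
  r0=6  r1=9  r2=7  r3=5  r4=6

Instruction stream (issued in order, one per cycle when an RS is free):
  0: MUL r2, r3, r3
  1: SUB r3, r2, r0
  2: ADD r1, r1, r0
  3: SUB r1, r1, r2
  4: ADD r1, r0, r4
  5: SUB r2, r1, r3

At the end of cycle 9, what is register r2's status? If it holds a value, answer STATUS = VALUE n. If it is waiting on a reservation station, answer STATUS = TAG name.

cycle 1: issue MUL r2<-Mul1 // r0:6,r1:9,r2:Mul1,r3:5,r4:6
cycle 2: issue SUB r3<-Add1 // r0:6,r1:9,r2:Mul1,r3:Add1,r4:6
cycle 3: issue ADD r1<-Add2 // r0:6,r1:Add2,r2:Mul1,r3:Add1,r4:6
cycle 4: stall // r0:6,r1:Add2,r2:Mul1,r3:Add1,r4:6
cycle 5: CDB Mul1=25; stall // r0:6,r1:Add2,r2:25,r3:Add1,r4:6
cycle 6: CDB Add2=15; issue SUB r1<-Add2 // r0:6,r1:Add2,r2:25,r3:Add1,r4:6
cycle 7: stall // r0:6,r1:Add2,r2:25,r3:Add1,r4:6
cycle 8: CDB Add1=19; issue ADD r1<-Add1 // r0:6,r1:Add1,r2:25,r3:19,r4:6
cycle 9: CDB Add2=-10; issue SUB r2<-Add2 // r0:6,r1:Add1,r2:Add2,r3:19,r4:6

STATUS = TAG Add2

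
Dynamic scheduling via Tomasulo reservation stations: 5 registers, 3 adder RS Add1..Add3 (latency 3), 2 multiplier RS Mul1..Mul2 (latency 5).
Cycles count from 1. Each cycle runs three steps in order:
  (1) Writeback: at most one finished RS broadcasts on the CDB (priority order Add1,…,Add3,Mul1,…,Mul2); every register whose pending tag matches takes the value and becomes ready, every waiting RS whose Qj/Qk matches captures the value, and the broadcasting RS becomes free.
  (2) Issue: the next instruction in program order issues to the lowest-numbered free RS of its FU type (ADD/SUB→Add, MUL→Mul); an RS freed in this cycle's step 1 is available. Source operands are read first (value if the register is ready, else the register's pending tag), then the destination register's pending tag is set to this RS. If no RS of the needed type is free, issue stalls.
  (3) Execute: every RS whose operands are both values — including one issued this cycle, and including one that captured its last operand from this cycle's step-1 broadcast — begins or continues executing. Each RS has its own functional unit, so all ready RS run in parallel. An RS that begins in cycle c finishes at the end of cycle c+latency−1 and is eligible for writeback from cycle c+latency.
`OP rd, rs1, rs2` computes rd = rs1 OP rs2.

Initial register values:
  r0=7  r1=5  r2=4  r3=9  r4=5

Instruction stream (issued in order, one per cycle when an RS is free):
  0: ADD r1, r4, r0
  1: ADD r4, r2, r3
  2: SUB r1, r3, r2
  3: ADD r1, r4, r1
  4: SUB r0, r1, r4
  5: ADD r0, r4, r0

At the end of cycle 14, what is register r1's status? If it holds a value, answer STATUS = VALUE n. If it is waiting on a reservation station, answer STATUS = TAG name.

STATUS = VALUE 18

  c1: issue ADD r1<-Add1  regs: r0:7,r1:Add1,r2:4,r3:9,r4:5
  c2: issue ADD r4<-Add2  regs: r0:7,r1:Add1,r2:4,r3:9,r4:Add2
  c3: issue SUB r1<-Add3  regs: r0:7,r1:Add3,r2:4,r3:9,r4:Add2
  c4: CDB Add1=12; issue ADD r1<-Add1  regs: r0:7,r1:Add1,r2:4,r3:9,r4:Add2
  c5: CDB Add2=13; issue SUB r0<-Add2  regs: r0:Add2,r1:Add1,r2:4,r3:9,r4:13
  c6: CDB Add3=5; issue ADD r0<-Add3  regs: r0:Add3,r1:Add1,r2:4,r3:9,r4:13
  c7: -  regs: r0:Add3,r1:Add1,r2:4,r3:9,r4:13
  c8: -  regs: r0:Add3,r1:Add1,r2:4,r3:9,r4:13
  c9: CDB Add1=18  regs: r0:Add3,r1:18,r2:4,r3:9,r4:13
  c10: -  regs: r0:Add3,r1:18,r2:4,r3:9,r4:13
  c11: -  regs: r0:Add3,r1:18,r2:4,r3:9,r4:13
  c12: CDB Add2=5  regs: r0:Add3,r1:18,r2:4,r3:9,r4:13
  c13: -  regs: r0:Add3,r1:18,r2:4,r3:9,r4:13
  c14: -  regs: r0:Add3,r1:18,r2:4,r3:9,r4:13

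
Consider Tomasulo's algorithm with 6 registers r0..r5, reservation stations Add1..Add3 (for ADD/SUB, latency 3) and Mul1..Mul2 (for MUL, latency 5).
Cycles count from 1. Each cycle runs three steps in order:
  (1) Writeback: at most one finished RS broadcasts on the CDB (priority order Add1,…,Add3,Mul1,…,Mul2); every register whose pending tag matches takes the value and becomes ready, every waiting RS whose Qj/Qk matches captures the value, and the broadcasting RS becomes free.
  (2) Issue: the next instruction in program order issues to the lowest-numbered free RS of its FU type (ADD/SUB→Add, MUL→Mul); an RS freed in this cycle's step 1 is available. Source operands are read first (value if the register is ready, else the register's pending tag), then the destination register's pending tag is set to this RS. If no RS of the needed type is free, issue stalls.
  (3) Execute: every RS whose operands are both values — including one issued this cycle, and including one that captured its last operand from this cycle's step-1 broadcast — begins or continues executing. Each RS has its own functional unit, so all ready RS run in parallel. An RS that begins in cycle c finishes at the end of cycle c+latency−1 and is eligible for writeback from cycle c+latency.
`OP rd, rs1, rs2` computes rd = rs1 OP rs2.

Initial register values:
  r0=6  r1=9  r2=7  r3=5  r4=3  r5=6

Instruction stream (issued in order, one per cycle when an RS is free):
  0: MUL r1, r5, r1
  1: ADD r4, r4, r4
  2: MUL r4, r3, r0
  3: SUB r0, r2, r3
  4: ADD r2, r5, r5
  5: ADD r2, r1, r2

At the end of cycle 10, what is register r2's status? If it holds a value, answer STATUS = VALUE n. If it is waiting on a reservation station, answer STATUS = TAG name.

STATUS = TAG Add3

  c1: issue MUL r1<-Mul1  regs: r0:6,r1:Mul1,r2:7,r3:5,r4:3,r5:6
  c2: issue ADD r4<-Add1  regs: r0:6,r1:Mul1,r2:7,r3:5,r4:Add1,r5:6
  c3: issue MUL r4<-Mul2  regs: r0:6,r1:Mul1,r2:7,r3:5,r4:Mul2,r5:6
  c4: issue SUB r0<-Add2  regs: r0:Add2,r1:Mul1,r2:7,r3:5,r4:Mul2,r5:6
  c5: CDB Add1=6; issue ADD r2<-Add1  regs: r0:Add2,r1:Mul1,r2:Add1,r3:5,r4:Mul2,r5:6
  c6: CDB Mul1=54; issue ADD r2<-Add3  regs: r0:Add2,r1:54,r2:Add3,r3:5,r4:Mul2,r5:6
  c7: CDB Add2=2  regs: r0:2,r1:54,r2:Add3,r3:5,r4:Mul2,r5:6
  c8: CDB Add1=12  regs: r0:2,r1:54,r2:Add3,r3:5,r4:Mul2,r5:6
  c9: CDB Mul2=30  regs: r0:2,r1:54,r2:Add3,r3:5,r4:30,r5:6
  c10: -  regs: r0:2,r1:54,r2:Add3,r3:5,r4:30,r5:6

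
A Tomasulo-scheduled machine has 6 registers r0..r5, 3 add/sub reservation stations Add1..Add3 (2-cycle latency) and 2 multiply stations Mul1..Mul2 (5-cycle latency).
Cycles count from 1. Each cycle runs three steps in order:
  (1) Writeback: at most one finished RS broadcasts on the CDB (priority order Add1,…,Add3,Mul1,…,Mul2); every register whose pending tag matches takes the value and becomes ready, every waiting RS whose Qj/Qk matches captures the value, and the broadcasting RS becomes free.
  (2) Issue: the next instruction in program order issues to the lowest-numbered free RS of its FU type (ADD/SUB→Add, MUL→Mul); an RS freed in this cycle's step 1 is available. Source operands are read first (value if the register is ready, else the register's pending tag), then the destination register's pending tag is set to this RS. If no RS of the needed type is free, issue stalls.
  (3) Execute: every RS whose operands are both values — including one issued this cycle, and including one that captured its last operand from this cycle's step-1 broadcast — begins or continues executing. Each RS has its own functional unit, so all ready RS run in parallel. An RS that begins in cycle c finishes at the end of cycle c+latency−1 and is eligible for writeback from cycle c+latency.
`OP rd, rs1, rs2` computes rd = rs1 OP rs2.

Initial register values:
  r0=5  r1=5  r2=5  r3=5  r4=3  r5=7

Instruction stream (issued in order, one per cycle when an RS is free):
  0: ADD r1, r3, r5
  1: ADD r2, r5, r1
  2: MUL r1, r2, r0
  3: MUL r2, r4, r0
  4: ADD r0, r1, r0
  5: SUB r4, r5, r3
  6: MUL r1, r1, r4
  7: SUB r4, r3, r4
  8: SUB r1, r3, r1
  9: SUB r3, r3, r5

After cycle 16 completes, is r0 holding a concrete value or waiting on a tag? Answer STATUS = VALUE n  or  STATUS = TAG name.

cycle 1: issue ADD r1<-Add1 // r0:5,r1:Add1,r2:5,r3:5,r4:3,r5:7
cycle 2: issue ADD r2<-Add2 // r0:5,r1:Add1,r2:Add2,r3:5,r4:3,r5:7
cycle 3: CDB Add1=12; issue MUL r1<-Mul1 // r0:5,r1:Mul1,r2:Add2,r3:5,r4:3,r5:7
cycle 4: issue MUL r2<-Mul2 // r0:5,r1:Mul1,r2:Mul2,r3:5,r4:3,r5:7
cycle 5: CDB Add2=19; issue ADD r0<-Add1 // r0:Add1,r1:Mul1,r2:Mul2,r3:5,r4:3,r5:7
cycle 6: issue SUB r4<-Add2 // r0:Add1,r1:Mul1,r2:Mul2,r3:5,r4:Add2,r5:7
cycle 7: stall // r0:Add1,r1:Mul1,r2:Mul2,r3:5,r4:Add2,r5:7
cycle 8: CDB Add2=2; stall // r0:Add1,r1:Mul1,r2:Mul2,r3:5,r4:2,r5:7
cycle 9: CDB Mul2=15; issue MUL r1<-Mul2 // r0:Add1,r1:Mul2,r2:15,r3:5,r4:2,r5:7
cycle 10: CDB Mul1=95; issue SUB r4<-Add2 // r0:Add1,r1:Mul2,r2:15,r3:5,r4:Add2,r5:7
cycle 11: issue SUB r1<-Add3 // r0:Add1,r1:Add3,r2:15,r3:5,r4:Add2,r5:7
cycle 12: CDB Add1=100; issue SUB r3<-Add1 // r0:100,r1:Add3,r2:15,r3:Add1,r4:Add2,r5:7
cycle 13: CDB Add2=3 // r0:100,r1:Add3,r2:15,r3:Add1,r4:3,r5:7
cycle 14: CDB Add1=-2 // r0:100,r1:Add3,r2:15,r3:-2,r4:3,r5:7
cycle 15: CDB Mul2=190 // r0:100,r1:Add3,r2:15,r3:-2,r4:3,r5:7
cycle 16: - // r0:100,r1:Add3,r2:15,r3:-2,r4:3,r5:7

STATUS = VALUE 100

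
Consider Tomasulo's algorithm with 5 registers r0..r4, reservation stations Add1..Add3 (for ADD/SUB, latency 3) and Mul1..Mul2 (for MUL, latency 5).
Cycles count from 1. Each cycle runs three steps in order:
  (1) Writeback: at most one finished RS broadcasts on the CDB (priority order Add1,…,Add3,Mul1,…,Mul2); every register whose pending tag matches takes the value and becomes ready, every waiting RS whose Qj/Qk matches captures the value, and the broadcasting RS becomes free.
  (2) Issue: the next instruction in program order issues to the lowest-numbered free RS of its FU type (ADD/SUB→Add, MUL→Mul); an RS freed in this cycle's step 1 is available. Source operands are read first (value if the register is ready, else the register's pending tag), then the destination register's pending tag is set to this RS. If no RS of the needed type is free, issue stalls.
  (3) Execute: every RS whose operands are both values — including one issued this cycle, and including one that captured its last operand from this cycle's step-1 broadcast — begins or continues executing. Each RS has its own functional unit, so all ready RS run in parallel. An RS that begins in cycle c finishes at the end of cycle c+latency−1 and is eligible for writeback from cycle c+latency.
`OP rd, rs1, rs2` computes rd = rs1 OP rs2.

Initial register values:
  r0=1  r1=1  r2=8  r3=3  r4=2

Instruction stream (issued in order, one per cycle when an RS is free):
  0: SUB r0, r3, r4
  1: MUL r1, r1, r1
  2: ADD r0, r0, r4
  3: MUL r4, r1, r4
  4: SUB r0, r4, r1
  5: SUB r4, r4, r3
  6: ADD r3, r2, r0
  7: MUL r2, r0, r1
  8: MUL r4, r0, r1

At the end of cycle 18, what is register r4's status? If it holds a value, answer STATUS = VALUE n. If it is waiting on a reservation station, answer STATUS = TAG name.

  c1: issue SUB r0<-Add1  regs: r0:Add1,r1:1,r2:8,r3:3,r4:2
  c2: issue MUL r1<-Mul1  regs: r0:Add1,r1:Mul1,r2:8,r3:3,r4:2
  c3: issue ADD r0<-Add2  regs: r0:Add2,r1:Mul1,r2:8,r3:3,r4:2
  c4: CDB Add1=1; issue MUL r4<-Mul2  regs: r0:Add2,r1:Mul1,r2:8,r3:3,r4:Mul2
  c5: issue SUB r0<-Add1  regs: r0:Add1,r1:Mul1,r2:8,r3:3,r4:Mul2
  c6: issue SUB r4<-Add3  regs: r0:Add1,r1:Mul1,r2:8,r3:3,r4:Add3
  c7: CDB Add2=3; issue ADD r3<-Add2  regs: r0:Add1,r1:Mul1,r2:8,r3:Add2,r4:Add3
  c8: CDB Mul1=1; issue MUL r2<-Mul1  regs: r0:Add1,r1:1,r2:Mul1,r3:Add2,r4:Add3
  c9: stall  regs: r0:Add1,r1:1,r2:Mul1,r3:Add2,r4:Add3
  c10: stall  regs: r0:Add1,r1:1,r2:Mul1,r3:Add2,r4:Add3
  c11: stall  regs: r0:Add1,r1:1,r2:Mul1,r3:Add2,r4:Add3
  c12: stall  regs: r0:Add1,r1:1,r2:Mul1,r3:Add2,r4:Add3
  c13: CDB Mul2=2; issue MUL r4<-Mul2  regs: r0:Add1,r1:1,r2:Mul1,r3:Add2,r4:Mul2
  c14: -  regs: r0:Add1,r1:1,r2:Mul1,r3:Add2,r4:Mul2
  c15: -  regs: r0:Add1,r1:1,r2:Mul1,r3:Add2,r4:Mul2
  c16: CDB Add1=1  regs: r0:1,r1:1,r2:Mul1,r3:Add2,r4:Mul2
  c17: CDB Add3=-1  regs: r0:1,r1:1,r2:Mul1,r3:Add2,r4:Mul2
  c18: -  regs: r0:1,r1:1,r2:Mul1,r3:Add2,r4:Mul2

STATUS = TAG Mul2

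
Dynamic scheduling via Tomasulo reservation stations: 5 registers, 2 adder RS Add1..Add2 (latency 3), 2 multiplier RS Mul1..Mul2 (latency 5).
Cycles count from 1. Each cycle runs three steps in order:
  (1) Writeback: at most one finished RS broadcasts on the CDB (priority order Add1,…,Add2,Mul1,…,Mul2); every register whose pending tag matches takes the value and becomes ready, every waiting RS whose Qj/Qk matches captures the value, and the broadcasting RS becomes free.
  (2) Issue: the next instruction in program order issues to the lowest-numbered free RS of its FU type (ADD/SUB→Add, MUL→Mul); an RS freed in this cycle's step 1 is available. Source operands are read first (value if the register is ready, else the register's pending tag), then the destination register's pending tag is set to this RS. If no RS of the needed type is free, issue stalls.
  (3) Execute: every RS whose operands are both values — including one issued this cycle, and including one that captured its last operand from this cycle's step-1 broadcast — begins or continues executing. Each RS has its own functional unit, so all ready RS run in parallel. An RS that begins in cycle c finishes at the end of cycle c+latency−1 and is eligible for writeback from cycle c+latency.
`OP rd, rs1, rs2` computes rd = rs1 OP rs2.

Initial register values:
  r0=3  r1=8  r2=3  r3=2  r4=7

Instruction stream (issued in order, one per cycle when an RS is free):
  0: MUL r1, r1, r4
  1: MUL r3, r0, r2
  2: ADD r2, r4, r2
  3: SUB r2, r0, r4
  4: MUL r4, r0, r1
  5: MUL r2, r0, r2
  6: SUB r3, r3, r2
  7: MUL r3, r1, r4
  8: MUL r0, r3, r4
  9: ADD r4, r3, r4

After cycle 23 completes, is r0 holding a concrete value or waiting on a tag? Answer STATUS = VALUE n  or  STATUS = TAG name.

c1: issue MUL r1<-Mul1 | r0:3,r1:Mul1,r2:3,r3:2,r4:7
c2: issue MUL r3<-Mul2 | r0:3,r1:Mul1,r2:3,r3:Mul2,r4:7
c3: issue ADD r2<-Add1 | r0:3,r1:Mul1,r2:Add1,r3:Mul2,r4:7
c4: issue SUB r2<-Add2 | r0:3,r1:Mul1,r2:Add2,r3:Mul2,r4:7
c5: stall | r0:3,r1:Mul1,r2:Add2,r3:Mul2,r4:7
c6: CDB Add1=10; stall | r0:3,r1:Mul1,r2:Add2,r3:Mul2,r4:7
c7: CDB Add2=-4; stall | r0:3,r1:Mul1,r2:-4,r3:Mul2,r4:7
c8: CDB Mul1=56; issue MUL r4<-Mul1 | r0:3,r1:56,r2:-4,r3:Mul2,r4:Mul1
c9: CDB Mul2=9; issue MUL r2<-Mul2 | r0:3,r1:56,r2:Mul2,r3:9,r4:Mul1
c10: issue SUB r3<-Add1 | r0:3,r1:56,r2:Mul2,r3:Add1,r4:Mul1
c11: stall | r0:3,r1:56,r2:Mul2,r3:Add1,r4:Mul1
c12: stall | r0:3,r1:56,r2:Mul2,r3:Add1,r4:Mul1
c13: CDB Mul1=168; issue MUL r3<-Mul1 | r0:3,r1:56,r2:Mul2,r3:Mul1,r4:168
c14: CDB Mul2=-12; issue MUL r0<-Mul2 | r0:Mul2,r1:56,r2:-12,r3:Mul1,r4:168
c15: issue ADD r4<-Add2 | r0:Mul2,r1:56,r2:-12,r3:Mul1,r4:Add2
c16: - | r0:Mul2,r1:56,r2:-12,r3:Mul1,r4:Add2
c17: CDB Add1=21 | r0:Mul2,r1:56,r2:-12,r3:Mul1,r4:Add2
c18: CDB Mul1=9408 | r0:Mul2,r1:56,r2:-12,r3:9408,r4:Add2
c19: - | r0:Mul2,r1:56,r2:-12,r3:9408,r4:Add2
c20: - | r0:Mul2,r1:56,r2:-12,r3:9408,r4:Add2
c21: CDB Add2=9576 | r0:Mul2,r1:56,r2:-12,r3:9408,r4:9576
c22: - | r0:Mul2,r1:56,r2:-12,r3:9408,r4:9576
c23: CDB Mul2=1580544 | r0:1580544,r1:56,r2:-12,r3:9408,r4:9576

STATUS = VALUE 1580544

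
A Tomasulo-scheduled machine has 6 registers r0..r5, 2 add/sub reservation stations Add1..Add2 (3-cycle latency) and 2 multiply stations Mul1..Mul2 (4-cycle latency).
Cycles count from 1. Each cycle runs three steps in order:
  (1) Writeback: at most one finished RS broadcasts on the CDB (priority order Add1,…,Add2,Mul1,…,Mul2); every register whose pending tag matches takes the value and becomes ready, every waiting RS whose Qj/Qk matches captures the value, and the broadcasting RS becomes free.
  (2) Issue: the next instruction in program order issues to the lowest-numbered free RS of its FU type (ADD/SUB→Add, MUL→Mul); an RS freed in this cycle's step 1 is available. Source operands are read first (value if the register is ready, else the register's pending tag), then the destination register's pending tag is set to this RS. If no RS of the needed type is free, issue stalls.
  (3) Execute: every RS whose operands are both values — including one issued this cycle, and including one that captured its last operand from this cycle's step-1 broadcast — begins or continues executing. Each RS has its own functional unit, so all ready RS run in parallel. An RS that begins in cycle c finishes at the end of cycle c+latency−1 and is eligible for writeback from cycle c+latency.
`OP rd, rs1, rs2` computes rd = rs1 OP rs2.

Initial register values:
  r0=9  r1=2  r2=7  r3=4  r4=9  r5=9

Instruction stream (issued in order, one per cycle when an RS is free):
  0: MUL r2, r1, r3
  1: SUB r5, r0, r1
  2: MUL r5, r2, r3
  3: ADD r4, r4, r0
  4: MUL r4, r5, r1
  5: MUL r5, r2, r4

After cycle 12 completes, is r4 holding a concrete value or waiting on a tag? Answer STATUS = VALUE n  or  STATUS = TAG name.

STATUS = TAG Mul1

c1: issue MUL r2<-Mul1 | r0:9,r1:2,r2:Mul1,r3:4,r4:9,r5:9
c2: issue SUB r5<-Add1 | r0:9,r1:2,r2:Mul1,r3:4,r4:9,r5:Add1
c3: issue MUL r5<-Mul2 | r0:9,r1:2,r2:Mul1,r3:4,r4:9,r5:Mul2
c4: issue ADD r4<-Add2 | r0:9,r1:2,r2:Mul1,r3:4,r4:Add2,r5:Mul2
c5: CDB Add1=7; stall | r0:9,r1:2,r2:Mul1,r3:4,r4:Add2,r5:Mul2
c6: CDB Mul1=8; issue MUL r4<-Mul1 | r0:9,r1:2,r2:8,r3:4,r4:Mul1,r5:Mul2
c7: CDB Add2=18; stall | r0:9,r1:2,r2:8,r3:4,r4:Mul1,r5:Mul2
c8: stall | r0:9,r1:2,r2:8,r3:4,r4:Mul1,r5:Mul2
c9: stall | r0:9,r1:2,r2:8,r3:4,r4:Mul1,r5:Mul2
c10: CDB Mul2=32; issue MUL r5<-Mul2 | r0:9,r1:2,r2:8,r3:4,r4:Mul1,r5:Mul2
c11: - | r0:9,r1:2,r2:8,r3:4,r4:Mul1,r5:Mul2
c12: - | r0:9,r1:2,r2:8,r3:4,r4:Mul1,r5:Mul2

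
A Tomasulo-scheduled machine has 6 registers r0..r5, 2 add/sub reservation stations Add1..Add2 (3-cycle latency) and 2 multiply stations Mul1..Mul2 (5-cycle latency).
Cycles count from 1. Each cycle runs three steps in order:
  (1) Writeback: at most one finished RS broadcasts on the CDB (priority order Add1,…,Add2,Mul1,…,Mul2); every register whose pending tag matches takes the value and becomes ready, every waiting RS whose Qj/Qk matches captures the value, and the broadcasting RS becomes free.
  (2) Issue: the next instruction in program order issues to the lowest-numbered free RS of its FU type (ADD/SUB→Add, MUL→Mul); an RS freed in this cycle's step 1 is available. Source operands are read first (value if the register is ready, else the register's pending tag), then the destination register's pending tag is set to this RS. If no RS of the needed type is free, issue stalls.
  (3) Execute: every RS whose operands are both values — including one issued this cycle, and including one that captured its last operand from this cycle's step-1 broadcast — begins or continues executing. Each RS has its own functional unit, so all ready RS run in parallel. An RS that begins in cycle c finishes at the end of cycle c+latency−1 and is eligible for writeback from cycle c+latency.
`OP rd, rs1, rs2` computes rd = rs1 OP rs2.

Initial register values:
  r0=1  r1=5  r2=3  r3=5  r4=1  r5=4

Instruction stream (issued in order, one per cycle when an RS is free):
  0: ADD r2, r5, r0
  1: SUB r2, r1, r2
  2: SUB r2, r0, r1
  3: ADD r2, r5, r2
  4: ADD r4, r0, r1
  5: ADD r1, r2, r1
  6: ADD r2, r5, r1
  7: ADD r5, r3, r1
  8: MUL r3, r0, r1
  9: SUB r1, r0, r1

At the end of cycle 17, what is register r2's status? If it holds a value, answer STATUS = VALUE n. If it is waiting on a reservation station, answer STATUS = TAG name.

  c1: issue ADD r2<-Add1  regs: r0:1,r1:5,r2:Add1,r3:5,r4:1,r5:4
  c2: issue SUB r2<-Add2  regs: r0:1,r1:5,r2:Add2,r3:5,r4:1,r5:4
  c3: stall  regs: r0:1,r1:5,r2:Add2,r3:5,r4:1,r5:4
  c4: CDB Add1=5; issue SUB r2<-Add1  regs: r0:1,r1:5,r2:Add1,r3:5,r4:1,r5:4
  c5: stall  regs: r0:1,r1:5,r2:Add1,r3:5,r4:1,r5:4
  c6: stall  regs: r0:1,r1:5,r2:Add1,r3:5,r4:1,r5:4
  c7: CDB Add1=-4; issue ADD r2<-Add1  regs: r0:1,r1:5,r2:Add1,r3:5,r4:1,r5:4
  c8: CDB Add2=0; issue ADD r4<-Add2  regs: r0:1,r1:5,r2:Add1,r3:5,r4:Add2,r5:4
  c9: stall  regs: r0:1,r1:5,r2:Add1,r3:5,r4:Add2,r5:4
  c10: CDB Add1=0; issue ADD r1<-Add1  regs: r0:1,r1:Add1,r2:0,r3:5,r4:Add2,r5:4
  c11: CDB Add2=6; issue ADD r2<-Add2  regs: r0:1,r1:Add1,r2:Add2,r3:5,r4:6,r5:4
  c12: stall  regs: r0:1,r1:Add1,r2:Add2,r3:5,r4:6,r5:4
  c13: CDB Add1=5; issue ADD r5<-Add1  regs: r0:1,r1:5,r2:Add2,r3:5,r4:6,r5:Add1
  c14: issue MUL r3<-Mul1  regs: r0:1,r1:5,r2:Add2,r3:Mul1,r4:6,r5:Add1
  c15: stall  regs: r0:1,r1:5,r2:Add2,r3:Mul1,r4:6,r5:Add1
  c16: CDB Add1=10; issue SUB r1<-Add1  regs: r0:1,r1:Add1,r2:Add2,r3:Mul1,r4:6,r5:10
  c17: CDB Add2=9  regs: r0:1,r1:Add1,r2:9,r3:Mul1,r4:6,r5:10

STATUS = VALUE 9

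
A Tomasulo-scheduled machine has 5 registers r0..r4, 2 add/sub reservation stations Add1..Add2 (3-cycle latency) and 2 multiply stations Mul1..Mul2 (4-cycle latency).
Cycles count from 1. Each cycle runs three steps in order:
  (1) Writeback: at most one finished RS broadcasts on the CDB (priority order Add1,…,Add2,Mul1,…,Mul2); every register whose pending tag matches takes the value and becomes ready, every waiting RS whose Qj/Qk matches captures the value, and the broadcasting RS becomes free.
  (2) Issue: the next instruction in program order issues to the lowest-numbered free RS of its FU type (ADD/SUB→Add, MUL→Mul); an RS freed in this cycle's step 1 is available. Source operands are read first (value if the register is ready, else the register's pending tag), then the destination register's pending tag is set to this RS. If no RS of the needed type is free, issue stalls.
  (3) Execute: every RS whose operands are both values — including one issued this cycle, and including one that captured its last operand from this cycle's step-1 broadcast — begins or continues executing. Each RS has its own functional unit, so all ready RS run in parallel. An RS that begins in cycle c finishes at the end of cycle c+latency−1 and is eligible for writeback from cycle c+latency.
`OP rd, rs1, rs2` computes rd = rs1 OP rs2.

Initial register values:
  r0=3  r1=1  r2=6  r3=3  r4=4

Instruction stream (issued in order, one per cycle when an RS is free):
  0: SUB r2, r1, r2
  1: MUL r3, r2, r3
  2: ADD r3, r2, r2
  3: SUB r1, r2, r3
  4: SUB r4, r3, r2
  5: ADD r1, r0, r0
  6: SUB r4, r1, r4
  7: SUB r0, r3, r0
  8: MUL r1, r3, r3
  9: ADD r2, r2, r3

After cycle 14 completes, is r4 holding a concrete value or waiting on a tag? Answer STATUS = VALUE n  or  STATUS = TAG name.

cycle 1: issue SUB r2<-Add1 // r0:3,r1:1,r2:Add1,r3:3,r4:4
cycle 2: issue MUL r3<-Mul1 // r0:3,r1:1,r2:Add1,r3:Mul1,r4:4
cycle 3: issue ADD r3<-Add2 // r0:3,r1:1,r2:Add1,r3:Add2,r4:4
cycle 4: CDB Add1=-5; issue SUB r1<-Add1 // r0:3,r1:Add1,r2:-5,r3:Add2,r4:4
cycle 5: stall // r0:3,r1:Add1,r2:-5,r3:Add2,r4:4
cycle 6: stall // r0:3,r1:Add1,r2:-5,r3:Add2,r4:4
cycle 7: CDB Add2=-10; issue SUB r4<-Add2 // r0:3,r1:Add1,r2:-5,r3:-10,r4:Add2
cycle 8: CDB Mul1=-15; stall // r0:3,r1:Add1,r2:-5,r3:-10,r4:Add2
cycle 9: stall // r0:3,r1:Add1,r2:-5,r3:-10,r4:Add2
cycle 10: CDB Add1=5; issue ADD r1<-Add1 // r0:3,r1:Add1,r2:-5,r3:-10,r4:Add2
cycle 11: CDB Add2=-5; issue SUB r4<-Add2 // r0:3,r1:Add1,r2:-5,r3:-10,r4:Add2
cycle 12: stall // r0:3,r1:Add1,r2:-5,r3:-10,r4:Add2
cycle 13: CDB Add1=6; issue SUB r0<-Add1 // r0:Add1,r1:6,r2:-5,r3:-10,r4:Add2
cycle 14: issue MUL r1<-Mul1 // r0:Add1,r1:Mul1,r2:-5,r3:-10,r4:Add2

STATUS = TAG Add2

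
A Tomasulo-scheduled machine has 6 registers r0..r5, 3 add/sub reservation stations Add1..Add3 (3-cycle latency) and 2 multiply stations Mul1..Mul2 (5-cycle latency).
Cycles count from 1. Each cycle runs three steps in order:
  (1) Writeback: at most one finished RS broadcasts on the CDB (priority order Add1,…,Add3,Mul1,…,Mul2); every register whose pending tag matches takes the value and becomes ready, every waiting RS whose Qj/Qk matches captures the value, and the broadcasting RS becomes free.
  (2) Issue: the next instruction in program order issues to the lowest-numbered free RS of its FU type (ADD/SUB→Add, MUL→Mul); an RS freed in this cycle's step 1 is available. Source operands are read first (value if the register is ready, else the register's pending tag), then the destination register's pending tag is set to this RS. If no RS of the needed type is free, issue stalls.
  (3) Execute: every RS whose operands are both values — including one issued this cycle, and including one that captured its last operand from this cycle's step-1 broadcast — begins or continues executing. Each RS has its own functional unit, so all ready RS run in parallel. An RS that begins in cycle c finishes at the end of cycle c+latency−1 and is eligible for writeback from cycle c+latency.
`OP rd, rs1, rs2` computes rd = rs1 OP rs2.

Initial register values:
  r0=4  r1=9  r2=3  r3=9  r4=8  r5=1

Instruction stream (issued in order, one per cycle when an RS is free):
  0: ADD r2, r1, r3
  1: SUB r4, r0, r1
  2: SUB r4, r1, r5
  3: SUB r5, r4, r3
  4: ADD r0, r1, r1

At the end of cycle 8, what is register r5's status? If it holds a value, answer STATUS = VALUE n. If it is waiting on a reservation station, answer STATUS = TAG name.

STATUS = TAG Add1

cycle 1: issue ADD r2<-Add1 // r0:4,r1:9,r2:Add1,r3:9,r4:8,r5:1
cycle 2: issue SUB r4<-Add2 // r0:4,r1:9,r2:Add1,r3:9,r4:Add2,r5:1
cycle 3: issue SUB r4<-Add3 // r0:4,r1:9,r2:Add1,r3:9,r4:Add3,r5:1
cycle 4: CDB Add1=18; issue SUB r5<-Add1 // r0:4,r1:9,r2:18,r3:9,r4:Add3,r5:Add1
cycle 5: CDB Add2=-5; issue ADD r0<-Add2 // r0:Add2,r1:9,r2:18,r3:9,r4:Add3,r5:Add1
cycle 6: CDB Add3=8 // r0:Add2,r1:9,r2:18,r3:9,r4:8,r5:Add1
cycle 7: - // r0:Add2,r1:9,r2:18,r3:9,r4:8,r5:Add1
cycle 8: CDB Add2=18 // r0:18,r1:9,r2:18,r3:9,r4:8,r5:Add1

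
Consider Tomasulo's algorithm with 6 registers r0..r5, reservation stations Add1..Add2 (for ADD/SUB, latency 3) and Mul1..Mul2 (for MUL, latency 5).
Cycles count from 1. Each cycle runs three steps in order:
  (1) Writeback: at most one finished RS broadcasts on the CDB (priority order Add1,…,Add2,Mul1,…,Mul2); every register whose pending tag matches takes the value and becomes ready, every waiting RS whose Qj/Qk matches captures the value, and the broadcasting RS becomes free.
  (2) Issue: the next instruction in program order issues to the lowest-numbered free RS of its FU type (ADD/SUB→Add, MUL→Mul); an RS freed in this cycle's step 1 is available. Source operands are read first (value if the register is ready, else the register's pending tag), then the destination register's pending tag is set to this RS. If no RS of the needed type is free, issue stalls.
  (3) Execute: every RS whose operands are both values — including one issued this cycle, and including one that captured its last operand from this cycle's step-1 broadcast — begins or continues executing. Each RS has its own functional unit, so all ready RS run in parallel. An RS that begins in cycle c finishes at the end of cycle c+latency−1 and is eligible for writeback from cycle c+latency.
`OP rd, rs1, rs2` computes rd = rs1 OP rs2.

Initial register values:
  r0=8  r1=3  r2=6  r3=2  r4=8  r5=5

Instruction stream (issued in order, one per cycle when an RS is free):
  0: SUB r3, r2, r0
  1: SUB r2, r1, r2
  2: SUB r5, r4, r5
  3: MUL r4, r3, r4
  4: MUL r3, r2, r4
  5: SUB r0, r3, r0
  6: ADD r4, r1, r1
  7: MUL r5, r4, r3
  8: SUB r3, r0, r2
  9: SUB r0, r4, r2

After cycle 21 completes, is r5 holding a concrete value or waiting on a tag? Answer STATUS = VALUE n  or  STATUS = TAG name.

STATUS = VALUE 288

c1: issue SUB r3<-Add1 | r0:8,r1:3,r2:6,r3:Add1,r4:8,r5:5
c2: issue SUB r2<-Add2 | r0:8,r1:3,r2:Add2,r3:Add1,r4:8,r5:5
c3: stall | r0:8,r1:3,r2:Add2,r3:Add1,r4:8,r5:5
c4: CDB Add1=-2; issue SUB r5<-Add1 | r0:8,r1:3,r2:Add2,r3:-2,r4:8,r5:Add1
c5: CDB Add2=-3; issue MUL r4<-Mul1 | r0:8,r1:3,r2:-3,r3:-2,r4:Mul1,r5:Add1
c6: issue MUL r3<-Mul2 | r0:8,r1:3,r2:-3,r3:Mul2,r4:Mul1,r5:Add1
c7: CDB Add1=3; issue SUB r0<-Add1 | r0:Add1,r1:3,r2:-3,r3:Mul2,r4:Mul1,r5:3
c8: issue ADD r4<-Add2 | r0:Add1,r1:3,r2:-3,r3:Mul2,r4:Add2,r5:3
c9: stall | r0:Add1,r1:3,r2:-3,r3:Mul2,r4:Add2,r5:3
c10: CDB Mul1=-16; issue MUL r5<-Mul1 | r0:Add1,r1:3,r2:-3,r3:Mul2,r4:Add2,r5:Mul1
c11: CDB Add2=6; issue SUB r3<-Add2 | r0:Add1,r1:3,r2:-3,r3:Add2,r4:6,r5:Mul1
c12: stall | r0:Add1,r1:3,r2:-3,r3:Add2,r4:6,r5:Mul1
c13: stall | r0:Add1,r1:3,r2:-3,r3:Add2,r4:6,r5:Mul1
c14: stall | r0:Add1,r1:3,r2:-3,r3:Add2,r4:6,r5:Mul1
c15: CDB Mul2=48; stall | r0:Add1,r1:3,r2:-3,r3:Add2,r4:6,r5:Mul1
c16: stall | r0:Add1,r1:3,r2:-3,r3:Add2,r4:6,r5:Mul1
c17: stall | r0:Add1,r1:3,r2:-3,r3:Add2,r4:6,r5:Mul1
c18: CDB Add1=40; issue SUB r0<-Add1 | r0:Add1,r1:3,r2:-3,r3:Add2,r4:6,r5:Mul1
c19: - | r0:Add1,r1:3,r2:-3,r3:Add2,r4:6,r5:Mul1
c20: CDB Mul1=288 | r0:Add1,r1:3,r2:-3,r3:Add2,r4:6,r5:288
c21: CDB Add1=9 | r0:9,r1:3,r2:-3,r3:Add2,r4:6,r5:288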